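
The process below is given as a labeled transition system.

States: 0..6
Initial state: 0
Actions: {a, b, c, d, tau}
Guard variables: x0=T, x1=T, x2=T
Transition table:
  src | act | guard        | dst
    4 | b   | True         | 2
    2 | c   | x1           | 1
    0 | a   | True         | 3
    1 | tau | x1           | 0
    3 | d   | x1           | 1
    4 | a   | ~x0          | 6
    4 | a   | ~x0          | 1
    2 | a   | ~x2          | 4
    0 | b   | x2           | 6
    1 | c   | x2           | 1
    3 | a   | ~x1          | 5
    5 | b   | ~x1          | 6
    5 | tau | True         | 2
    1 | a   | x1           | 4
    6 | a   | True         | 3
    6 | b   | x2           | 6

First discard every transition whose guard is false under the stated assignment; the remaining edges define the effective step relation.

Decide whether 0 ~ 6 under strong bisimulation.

Answer: BISIMILAR

Trace:
Bisimulation quotient by refinement:
  π0 = {{0,1,2,3,4,5,6}}
  π1 = {{0,6},{1},{2},{3},{4},{5}}
Fixed point at round 2; 6 class(es).
0∈{0,6}, 6∈{0,6}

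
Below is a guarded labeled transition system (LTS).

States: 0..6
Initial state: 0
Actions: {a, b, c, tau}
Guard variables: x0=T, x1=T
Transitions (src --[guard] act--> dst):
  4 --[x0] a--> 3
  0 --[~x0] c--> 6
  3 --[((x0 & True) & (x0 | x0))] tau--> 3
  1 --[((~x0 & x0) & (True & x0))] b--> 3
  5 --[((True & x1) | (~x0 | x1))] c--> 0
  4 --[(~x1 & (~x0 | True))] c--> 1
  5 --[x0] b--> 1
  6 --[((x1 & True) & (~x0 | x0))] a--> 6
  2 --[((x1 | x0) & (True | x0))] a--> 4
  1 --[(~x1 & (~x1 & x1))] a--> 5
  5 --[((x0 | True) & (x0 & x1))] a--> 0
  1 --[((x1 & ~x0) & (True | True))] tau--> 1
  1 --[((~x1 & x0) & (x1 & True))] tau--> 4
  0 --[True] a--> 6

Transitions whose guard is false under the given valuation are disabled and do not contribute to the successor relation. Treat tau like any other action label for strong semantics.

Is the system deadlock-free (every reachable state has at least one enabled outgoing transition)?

R = {0,6}
  0: a→6  [1 out]
  6: a→6  [1 out]

Answer: DEADLOCK-FREE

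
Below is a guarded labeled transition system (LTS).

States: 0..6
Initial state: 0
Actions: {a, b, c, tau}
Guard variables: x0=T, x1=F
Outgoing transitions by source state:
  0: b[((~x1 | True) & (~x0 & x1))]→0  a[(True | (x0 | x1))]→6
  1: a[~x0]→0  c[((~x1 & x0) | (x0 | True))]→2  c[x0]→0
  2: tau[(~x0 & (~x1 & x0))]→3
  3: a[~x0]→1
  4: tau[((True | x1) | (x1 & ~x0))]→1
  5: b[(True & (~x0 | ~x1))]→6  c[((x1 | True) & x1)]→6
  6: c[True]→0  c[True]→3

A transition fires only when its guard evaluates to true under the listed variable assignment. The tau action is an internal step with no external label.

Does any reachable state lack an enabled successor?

Answer: DEADLOCK at state 3

Working:
R = {0,3,6}
  0: a→6  [1 out]
  3: ∅  [STUCK]
  6: c→0  c→3  [2 out]
witness 3: a·c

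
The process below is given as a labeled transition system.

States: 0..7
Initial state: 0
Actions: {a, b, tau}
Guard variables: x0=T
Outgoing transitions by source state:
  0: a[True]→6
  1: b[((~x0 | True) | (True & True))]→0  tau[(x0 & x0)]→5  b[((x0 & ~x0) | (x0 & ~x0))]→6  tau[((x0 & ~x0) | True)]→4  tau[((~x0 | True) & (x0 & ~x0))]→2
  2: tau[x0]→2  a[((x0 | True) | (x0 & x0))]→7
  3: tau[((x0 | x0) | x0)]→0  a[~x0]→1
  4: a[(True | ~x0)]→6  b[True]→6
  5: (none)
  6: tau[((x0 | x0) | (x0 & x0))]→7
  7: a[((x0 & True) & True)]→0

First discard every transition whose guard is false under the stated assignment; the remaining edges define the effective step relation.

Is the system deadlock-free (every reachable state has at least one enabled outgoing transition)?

Answer: DEADLOCK-FREE

Trace:
Reachable = {0,6,7}
  0: a→6  [1 exit(s)]
  6: tau→7  [1 exit(s)]
  7: a→0  [1 exit(s)]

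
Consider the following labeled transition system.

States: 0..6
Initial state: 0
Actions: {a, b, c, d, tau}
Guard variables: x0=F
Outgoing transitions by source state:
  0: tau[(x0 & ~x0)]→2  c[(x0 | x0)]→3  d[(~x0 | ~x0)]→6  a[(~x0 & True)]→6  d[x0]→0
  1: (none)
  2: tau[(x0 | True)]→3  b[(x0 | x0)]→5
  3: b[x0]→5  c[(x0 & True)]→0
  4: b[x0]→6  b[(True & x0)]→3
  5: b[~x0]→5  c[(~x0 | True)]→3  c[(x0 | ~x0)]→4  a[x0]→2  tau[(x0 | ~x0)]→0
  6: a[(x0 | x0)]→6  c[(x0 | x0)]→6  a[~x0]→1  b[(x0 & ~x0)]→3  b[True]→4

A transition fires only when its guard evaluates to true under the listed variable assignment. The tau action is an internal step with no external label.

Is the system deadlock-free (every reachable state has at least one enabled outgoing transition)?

Answer: DEADLOCK at state 1

Trace:
R = {0,1,4,6}
  0: a→6  d→6  [2 exit(s)]
  1: ∅  [STUCK]
  4: ∅  [STUCK]
  6: a→1  b→4  [2 exit(s)]
witness 1: d·a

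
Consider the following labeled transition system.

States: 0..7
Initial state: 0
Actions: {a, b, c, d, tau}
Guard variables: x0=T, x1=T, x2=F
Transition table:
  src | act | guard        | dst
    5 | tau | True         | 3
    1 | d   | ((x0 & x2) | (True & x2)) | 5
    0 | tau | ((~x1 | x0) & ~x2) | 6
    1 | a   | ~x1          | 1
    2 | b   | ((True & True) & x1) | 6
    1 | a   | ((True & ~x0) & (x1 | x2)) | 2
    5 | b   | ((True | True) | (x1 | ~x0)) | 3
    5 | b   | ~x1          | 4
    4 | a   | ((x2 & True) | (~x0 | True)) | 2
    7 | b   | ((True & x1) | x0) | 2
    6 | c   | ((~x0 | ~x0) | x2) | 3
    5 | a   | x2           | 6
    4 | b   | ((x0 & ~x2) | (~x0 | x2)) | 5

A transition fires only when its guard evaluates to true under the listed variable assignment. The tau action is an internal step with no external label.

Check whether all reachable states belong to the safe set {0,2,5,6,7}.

Answer: INVARIANT HOLDS

Analysis:
Allowed set {0,2,5,6,7}
R = {0,6}
  0: ok
  6: ok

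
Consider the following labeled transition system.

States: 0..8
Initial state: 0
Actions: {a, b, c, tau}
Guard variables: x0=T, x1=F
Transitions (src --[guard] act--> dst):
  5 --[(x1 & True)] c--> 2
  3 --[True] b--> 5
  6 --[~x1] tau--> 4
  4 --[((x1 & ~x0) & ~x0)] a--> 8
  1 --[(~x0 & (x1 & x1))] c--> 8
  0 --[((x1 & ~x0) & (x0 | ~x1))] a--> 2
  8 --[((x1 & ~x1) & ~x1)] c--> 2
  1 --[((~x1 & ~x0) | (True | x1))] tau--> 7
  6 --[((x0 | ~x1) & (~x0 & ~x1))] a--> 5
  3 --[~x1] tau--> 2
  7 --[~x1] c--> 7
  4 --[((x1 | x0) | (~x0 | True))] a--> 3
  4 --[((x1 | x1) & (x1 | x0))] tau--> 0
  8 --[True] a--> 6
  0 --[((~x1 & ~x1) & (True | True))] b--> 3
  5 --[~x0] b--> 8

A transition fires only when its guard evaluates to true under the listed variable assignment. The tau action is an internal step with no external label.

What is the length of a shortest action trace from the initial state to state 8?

BFS to 8:
  L0 = {0}
  L1 = {3}
  L2 = {2,5}
8 never appears.

Answer: UNREACHABLE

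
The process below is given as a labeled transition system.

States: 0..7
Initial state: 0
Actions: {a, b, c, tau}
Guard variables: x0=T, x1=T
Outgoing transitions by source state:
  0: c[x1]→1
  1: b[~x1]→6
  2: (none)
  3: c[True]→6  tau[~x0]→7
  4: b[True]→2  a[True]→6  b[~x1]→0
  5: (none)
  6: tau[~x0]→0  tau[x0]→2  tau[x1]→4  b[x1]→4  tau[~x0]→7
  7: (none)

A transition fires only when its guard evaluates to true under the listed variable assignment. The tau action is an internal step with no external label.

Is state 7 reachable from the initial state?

After dropping false guards: 7 live edges.
L0 = {0}
L1 = {1}  total {0,1}
Reachable = {0,1}

Answer: UNREACHABLE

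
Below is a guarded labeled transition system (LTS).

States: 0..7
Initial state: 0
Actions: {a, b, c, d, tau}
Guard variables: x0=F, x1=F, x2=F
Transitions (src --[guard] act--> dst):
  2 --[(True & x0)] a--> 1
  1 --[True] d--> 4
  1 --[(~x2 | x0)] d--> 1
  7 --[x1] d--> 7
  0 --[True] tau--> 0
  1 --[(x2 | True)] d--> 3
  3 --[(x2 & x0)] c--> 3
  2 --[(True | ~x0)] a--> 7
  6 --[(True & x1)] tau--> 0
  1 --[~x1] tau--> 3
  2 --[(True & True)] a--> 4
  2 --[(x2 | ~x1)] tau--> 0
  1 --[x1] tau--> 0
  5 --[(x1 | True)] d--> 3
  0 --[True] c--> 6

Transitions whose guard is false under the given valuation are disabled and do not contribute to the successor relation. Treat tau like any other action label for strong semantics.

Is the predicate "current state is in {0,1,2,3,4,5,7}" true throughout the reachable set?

Safe = {0,1,2,3,4,5,7}
R = {0,6}
  0: ✓
  6: outside
witness against invariant: c → 6

Answer: INVARIANT VIOLATED at state 6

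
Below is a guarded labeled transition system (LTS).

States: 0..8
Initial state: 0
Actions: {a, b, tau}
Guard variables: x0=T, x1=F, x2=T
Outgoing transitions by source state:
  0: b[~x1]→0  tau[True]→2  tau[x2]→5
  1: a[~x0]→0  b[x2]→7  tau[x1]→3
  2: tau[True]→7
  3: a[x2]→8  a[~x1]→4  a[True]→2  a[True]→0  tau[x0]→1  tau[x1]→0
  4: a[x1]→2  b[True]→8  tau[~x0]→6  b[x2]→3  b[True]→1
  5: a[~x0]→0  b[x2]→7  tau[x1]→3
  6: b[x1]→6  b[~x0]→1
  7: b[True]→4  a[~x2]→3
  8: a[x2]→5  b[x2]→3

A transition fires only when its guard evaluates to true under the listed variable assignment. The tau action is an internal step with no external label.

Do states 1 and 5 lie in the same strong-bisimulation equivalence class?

Answer: BISIMILAR

Analysis:
Compute ~ classes (split until stable):
  π0 = {{0,1,2,3,4,5,6,7,8}}
  π1 = {{0},{1,4,5,7},{2},{3},{6},{8}}
  π2 = {{0},{1,5,7},{2},{3},{4},{6},{8}}
  π3 = {{0},{1,5},{2},{3},{4},{6},{7},{8}}
Fixed point at round 4; 8 class(es).
[1]={1,5}  [5]={1,5}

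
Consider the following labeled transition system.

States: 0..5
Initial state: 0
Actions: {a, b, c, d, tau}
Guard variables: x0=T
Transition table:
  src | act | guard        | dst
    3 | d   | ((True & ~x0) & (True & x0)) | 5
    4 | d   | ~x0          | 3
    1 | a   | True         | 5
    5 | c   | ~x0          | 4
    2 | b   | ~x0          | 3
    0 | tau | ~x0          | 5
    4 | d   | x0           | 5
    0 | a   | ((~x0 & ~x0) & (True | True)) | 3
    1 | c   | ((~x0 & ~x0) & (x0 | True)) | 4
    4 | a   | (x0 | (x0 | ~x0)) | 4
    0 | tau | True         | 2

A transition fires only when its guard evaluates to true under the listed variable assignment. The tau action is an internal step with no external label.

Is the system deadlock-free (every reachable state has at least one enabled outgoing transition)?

Answer: DEADLOCK at state 2

Trace:
Reachable = {0,2}
  0: tau→2  [deg 1]
  2: ∅  [no exit]
witness 2: tau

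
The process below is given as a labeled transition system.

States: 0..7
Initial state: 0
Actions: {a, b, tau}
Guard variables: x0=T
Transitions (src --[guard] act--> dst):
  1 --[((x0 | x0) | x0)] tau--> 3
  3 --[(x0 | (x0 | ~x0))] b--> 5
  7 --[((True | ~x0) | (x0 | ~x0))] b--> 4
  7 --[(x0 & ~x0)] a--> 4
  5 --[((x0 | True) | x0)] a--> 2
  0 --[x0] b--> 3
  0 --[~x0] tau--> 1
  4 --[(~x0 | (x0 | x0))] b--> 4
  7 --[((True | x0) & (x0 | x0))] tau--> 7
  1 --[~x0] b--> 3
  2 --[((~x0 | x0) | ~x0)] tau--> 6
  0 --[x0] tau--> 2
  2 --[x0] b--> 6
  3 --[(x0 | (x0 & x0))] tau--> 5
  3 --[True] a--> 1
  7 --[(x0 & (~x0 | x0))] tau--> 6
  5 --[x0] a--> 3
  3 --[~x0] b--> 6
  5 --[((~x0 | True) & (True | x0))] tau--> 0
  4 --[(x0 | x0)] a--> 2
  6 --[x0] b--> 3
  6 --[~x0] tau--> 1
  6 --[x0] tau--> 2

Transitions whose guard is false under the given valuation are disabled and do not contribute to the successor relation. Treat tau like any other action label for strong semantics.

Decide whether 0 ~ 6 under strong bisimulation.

Bisimulation quotient by refinement:
  P[0] = {{0,1,2,3,4,5,6,7}}
  P[1] = {{0,2,6,7},{1},{3},{4},{5}}
  P[2] = {{0,6},{1},{2},{3},{4},{5},{7}}
7 equivalence class(es) (converged in 3)
[0]={0,6}  [6]={0,6}

Answer: BISIMILAR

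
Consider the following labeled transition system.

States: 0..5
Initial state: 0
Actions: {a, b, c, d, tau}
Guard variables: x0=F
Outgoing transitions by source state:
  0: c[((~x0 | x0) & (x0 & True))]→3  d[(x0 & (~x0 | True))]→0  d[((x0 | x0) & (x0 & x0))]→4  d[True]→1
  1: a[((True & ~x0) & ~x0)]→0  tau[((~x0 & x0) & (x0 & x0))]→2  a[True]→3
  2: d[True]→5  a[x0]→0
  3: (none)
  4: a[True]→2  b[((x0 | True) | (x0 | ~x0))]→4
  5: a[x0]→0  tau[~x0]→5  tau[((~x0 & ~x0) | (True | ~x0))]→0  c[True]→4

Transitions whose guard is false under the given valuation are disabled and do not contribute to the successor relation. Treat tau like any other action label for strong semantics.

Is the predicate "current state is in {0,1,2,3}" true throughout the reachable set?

Answer: INVARIANT HOLDS

Analysis:
Safe = {0,1,2,3}
R = {0,1,3}
  0: ok
  1: ok
  3: ok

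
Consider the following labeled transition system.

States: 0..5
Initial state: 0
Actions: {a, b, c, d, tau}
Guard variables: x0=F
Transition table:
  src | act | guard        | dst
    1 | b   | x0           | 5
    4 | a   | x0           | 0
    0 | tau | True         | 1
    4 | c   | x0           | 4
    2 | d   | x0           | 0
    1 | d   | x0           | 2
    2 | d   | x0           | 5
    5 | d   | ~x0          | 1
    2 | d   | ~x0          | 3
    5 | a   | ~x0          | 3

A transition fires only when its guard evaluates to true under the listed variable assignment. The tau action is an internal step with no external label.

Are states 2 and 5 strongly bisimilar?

Answer: NOT BISIMILAR

Analysis:
Compute ~ classes (split until stable):
  π0 = {{0,1,2,3,4,5}}
  π1 = {{0},{1,3,4},{2},{5}}
4 equivalence class(es) (converged in 2)
class of 2: {2}; class of 5: {5}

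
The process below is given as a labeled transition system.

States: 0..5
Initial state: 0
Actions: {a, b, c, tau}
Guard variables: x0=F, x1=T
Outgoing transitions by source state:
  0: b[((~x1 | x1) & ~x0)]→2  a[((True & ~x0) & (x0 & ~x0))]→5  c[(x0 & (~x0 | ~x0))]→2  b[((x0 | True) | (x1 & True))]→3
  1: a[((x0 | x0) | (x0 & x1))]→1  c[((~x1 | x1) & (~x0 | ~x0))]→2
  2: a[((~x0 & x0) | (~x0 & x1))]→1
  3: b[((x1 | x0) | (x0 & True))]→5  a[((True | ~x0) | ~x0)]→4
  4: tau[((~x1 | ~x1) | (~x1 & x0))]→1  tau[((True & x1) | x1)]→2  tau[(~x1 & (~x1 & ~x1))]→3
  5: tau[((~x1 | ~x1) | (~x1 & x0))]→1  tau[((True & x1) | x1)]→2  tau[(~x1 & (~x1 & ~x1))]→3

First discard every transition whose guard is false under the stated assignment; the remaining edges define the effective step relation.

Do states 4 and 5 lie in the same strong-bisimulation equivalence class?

Refine partition for ~:
  P[0] = {{0,1,2,3,4,5}}
  P[1] = {{0},{1},{2},{3},{4,5}}
Fixed point at round 2; 5 class(es).
4∈{4,5}, 5∈{4,5}

Answer: BISIMILAR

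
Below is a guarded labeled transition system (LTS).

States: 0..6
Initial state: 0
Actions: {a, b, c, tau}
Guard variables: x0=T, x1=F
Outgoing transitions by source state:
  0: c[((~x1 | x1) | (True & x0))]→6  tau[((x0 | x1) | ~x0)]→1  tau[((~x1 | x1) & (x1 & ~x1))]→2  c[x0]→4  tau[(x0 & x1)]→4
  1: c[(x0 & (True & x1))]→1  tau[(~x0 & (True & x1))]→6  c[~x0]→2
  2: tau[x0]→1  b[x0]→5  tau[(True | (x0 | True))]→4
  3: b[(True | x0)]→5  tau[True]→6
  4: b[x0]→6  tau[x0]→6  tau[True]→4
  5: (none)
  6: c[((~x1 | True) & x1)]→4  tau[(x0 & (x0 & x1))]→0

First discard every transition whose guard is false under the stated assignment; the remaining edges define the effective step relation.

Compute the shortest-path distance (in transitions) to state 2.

Answer: UNREACHABLE

Trace:
Layered search for 2:
  Layer 0: {0}
  Layer 1: {1,4,6}
2 never appears.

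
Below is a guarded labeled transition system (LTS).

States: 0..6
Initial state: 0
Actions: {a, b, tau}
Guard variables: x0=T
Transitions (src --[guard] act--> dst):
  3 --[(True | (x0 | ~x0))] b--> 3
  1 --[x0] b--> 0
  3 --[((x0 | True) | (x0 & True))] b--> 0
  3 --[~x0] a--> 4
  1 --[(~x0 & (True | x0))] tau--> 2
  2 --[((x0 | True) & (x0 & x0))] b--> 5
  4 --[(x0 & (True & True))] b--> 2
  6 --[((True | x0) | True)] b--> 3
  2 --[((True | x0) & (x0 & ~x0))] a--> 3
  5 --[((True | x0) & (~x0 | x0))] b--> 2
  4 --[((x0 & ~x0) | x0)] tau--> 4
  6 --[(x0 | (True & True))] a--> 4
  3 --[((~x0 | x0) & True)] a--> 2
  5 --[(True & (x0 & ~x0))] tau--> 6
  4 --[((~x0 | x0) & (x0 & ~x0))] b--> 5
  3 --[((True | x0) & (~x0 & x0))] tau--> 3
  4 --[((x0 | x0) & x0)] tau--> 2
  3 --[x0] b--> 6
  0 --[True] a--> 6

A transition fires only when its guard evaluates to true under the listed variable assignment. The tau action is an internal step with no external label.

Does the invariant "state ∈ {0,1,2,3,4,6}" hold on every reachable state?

Inv-set: {0,1,2,3,4,6}
Reachable = {0,2,3,4,5,6}
  0: ok
  2: ok
  3: ok
  4: ok
  5: VIOLATES
  6: ok
reach 5 via a·b·a·b — violates

Answer: INVARIANT VIOLATED at state 5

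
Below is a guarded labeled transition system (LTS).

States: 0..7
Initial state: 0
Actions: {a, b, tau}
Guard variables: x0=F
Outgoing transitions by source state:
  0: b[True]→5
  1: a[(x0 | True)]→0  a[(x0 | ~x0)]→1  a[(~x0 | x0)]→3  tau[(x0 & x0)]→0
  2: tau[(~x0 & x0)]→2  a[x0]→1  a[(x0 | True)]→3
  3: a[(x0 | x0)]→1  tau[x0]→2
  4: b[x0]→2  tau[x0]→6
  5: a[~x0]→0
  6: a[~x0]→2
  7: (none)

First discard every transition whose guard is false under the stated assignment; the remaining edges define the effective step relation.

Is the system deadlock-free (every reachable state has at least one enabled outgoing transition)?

Answer: DEADLOCK-FREE

Working:
Reach set: {0,5}
  0: b→5  [deg 1]
  5: a→0  [deg 1]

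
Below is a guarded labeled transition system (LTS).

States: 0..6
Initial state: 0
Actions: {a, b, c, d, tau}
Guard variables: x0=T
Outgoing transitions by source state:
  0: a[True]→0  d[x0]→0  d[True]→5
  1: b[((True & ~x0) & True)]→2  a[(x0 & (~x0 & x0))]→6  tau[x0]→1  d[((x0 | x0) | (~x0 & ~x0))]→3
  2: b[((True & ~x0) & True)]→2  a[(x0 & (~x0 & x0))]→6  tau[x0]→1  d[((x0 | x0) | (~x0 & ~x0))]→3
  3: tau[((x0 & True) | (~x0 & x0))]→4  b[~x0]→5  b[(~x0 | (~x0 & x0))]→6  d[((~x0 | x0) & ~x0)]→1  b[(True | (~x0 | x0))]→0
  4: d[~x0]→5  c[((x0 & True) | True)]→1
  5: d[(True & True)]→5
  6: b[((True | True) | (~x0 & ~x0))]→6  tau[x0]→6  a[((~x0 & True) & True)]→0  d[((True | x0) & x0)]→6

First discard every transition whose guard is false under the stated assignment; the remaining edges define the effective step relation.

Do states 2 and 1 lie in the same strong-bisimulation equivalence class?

Answer: BISIMILAR

Analysis:
Bisimulation quotient by refinement:
  π0 = {{0,1,2,3,4,5,6}}
  π1 = {{0},{1,2},{3},{4},{5},{6}}
6 equivalence class(es) (converged in 2)
class of 2: {1,2}; class of 1: {1,2}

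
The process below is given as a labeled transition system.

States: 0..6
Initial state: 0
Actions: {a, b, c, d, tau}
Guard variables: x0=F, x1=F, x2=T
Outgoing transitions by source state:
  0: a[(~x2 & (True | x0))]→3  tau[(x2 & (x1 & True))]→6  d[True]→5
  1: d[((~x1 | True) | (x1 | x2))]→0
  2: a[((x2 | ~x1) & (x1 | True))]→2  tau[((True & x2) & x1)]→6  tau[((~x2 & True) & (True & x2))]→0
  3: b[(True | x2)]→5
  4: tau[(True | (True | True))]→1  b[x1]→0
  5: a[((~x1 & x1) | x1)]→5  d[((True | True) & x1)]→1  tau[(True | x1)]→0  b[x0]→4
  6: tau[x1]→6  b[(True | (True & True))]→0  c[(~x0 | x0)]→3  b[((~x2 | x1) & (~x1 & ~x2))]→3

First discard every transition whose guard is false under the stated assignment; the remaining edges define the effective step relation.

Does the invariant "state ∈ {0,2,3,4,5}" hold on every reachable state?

Allowed set {0,2,3,4,5}
R = {0,5}
  0: ✓
  5: ✓

Answer: INVARIANT HOLDS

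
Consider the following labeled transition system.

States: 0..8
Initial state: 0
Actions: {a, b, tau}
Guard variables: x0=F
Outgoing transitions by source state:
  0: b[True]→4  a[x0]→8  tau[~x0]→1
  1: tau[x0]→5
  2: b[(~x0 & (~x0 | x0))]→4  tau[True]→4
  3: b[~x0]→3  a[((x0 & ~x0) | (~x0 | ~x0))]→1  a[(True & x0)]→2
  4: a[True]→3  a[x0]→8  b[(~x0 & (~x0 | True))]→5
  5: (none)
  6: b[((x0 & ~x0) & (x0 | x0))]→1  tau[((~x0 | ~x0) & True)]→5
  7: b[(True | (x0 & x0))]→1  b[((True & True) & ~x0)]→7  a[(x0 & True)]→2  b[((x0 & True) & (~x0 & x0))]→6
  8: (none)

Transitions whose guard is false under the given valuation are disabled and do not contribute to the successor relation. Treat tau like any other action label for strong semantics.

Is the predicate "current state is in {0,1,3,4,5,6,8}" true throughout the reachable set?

Answer: INVARIANT HOLDS

Working:
Safe = {0,1,3,4,5,6,8}
Reach set: {0,1,3,4,5}
  0: ok
  1: ok
  3: ok
  4: ok
  5: ok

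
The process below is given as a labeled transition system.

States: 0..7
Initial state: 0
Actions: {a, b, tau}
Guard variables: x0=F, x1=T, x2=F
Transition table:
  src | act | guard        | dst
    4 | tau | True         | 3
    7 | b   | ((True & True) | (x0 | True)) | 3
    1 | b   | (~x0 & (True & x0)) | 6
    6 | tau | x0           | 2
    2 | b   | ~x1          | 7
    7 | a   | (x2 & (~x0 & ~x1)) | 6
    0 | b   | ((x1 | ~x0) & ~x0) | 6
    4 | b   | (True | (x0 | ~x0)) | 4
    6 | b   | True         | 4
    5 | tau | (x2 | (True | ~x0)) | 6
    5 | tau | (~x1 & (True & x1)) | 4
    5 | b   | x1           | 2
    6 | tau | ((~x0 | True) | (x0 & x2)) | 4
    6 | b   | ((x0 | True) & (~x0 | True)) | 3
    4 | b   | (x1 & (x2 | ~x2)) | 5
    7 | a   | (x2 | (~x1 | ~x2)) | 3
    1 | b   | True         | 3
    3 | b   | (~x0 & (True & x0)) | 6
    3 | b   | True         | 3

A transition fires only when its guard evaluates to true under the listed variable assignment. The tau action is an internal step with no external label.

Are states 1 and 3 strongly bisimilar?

Compute ~ classes (split until stable):
  round 0: {{0,1,2,3,4,5,6,7}}
  round 1: {{0,1,3},{2},{4,5,6},{7}}
  round 2: {{0},{1,3},{2},{4},{5},{6},{7}}
stable after 3 split(s): 7 block(s)
[1]={1,3}  [3]={1,3}

Answer: BISIMILAR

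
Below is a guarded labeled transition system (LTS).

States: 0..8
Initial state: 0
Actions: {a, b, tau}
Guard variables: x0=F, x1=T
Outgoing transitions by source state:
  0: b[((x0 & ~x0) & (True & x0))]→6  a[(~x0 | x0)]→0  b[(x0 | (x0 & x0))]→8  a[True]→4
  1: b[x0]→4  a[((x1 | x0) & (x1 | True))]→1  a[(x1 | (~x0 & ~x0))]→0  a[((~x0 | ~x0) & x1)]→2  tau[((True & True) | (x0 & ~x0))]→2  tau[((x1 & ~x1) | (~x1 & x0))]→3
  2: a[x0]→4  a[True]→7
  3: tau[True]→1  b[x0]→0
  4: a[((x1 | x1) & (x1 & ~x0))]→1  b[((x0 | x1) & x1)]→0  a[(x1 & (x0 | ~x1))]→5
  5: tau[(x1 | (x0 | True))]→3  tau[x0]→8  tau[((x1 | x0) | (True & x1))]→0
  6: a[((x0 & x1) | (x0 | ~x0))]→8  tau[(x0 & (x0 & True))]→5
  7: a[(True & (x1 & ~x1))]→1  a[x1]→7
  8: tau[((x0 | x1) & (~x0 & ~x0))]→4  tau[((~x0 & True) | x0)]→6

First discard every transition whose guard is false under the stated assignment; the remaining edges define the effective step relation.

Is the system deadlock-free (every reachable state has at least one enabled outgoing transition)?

Reach set: {0,1,2,4,7}
  0: a→0  a→4  [2 exit(s)]
  1: a→0  a→1  a→2  tau→2  [4 exit(s)]
  2: a→7  [1 exit(s)]
  4: a→1  b→0  [2 exit(s)]
  7: a→7  [1 exit(s)]

Answer: DEADLOCK-FREE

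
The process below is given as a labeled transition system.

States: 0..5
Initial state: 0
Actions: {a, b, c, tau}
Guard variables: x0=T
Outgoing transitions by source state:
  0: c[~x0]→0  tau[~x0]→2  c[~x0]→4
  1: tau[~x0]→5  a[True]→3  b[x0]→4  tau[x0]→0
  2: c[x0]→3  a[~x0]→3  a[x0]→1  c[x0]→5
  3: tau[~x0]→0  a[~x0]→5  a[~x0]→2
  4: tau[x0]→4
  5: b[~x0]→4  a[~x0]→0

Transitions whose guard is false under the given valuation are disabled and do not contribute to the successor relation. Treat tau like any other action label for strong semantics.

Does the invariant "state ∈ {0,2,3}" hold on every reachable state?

Safe = {0,2,3}
R = {0}
  0: ok

Answer: INVARIANT HOLDS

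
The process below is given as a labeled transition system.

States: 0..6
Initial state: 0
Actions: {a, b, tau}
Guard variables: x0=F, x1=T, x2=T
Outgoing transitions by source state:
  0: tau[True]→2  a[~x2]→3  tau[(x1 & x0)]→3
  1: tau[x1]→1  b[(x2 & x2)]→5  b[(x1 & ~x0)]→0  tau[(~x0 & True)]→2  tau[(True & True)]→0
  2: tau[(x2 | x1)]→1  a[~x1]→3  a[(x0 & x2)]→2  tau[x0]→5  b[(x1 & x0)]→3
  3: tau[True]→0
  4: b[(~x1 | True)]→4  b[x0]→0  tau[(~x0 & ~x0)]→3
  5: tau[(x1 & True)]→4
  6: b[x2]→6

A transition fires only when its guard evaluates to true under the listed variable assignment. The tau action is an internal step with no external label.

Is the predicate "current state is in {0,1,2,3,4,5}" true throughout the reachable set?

Inv-set: {0,1,2,3,4,5}
Reach set: {0,1,2,3,4,5}
  0: safe
  1: safe
  2: safe
  3: safe
  4: safe
  5: safe

Answer: INVARIANT HOLDS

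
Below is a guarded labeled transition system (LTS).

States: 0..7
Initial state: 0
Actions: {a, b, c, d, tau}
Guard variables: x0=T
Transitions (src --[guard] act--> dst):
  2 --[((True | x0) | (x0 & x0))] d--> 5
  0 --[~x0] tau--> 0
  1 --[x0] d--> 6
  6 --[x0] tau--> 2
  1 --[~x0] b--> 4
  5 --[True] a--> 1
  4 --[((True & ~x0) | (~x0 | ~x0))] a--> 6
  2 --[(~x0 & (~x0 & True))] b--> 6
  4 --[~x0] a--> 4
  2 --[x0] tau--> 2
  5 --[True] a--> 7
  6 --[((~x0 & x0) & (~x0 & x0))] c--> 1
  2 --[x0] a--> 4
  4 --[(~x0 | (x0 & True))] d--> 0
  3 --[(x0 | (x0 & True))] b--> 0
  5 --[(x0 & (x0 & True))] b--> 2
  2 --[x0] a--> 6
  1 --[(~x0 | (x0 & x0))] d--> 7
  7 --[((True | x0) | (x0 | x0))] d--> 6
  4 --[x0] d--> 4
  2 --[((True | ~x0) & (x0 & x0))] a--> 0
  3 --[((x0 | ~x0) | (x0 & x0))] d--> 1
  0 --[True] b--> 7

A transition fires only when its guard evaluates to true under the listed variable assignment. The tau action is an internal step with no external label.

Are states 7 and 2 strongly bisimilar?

Compute ~ classes (split until stable):
  π0 = {{0,1,2,3,4,5,6,7}}
  π1 = {{0},{1,4,7},{2},{3},{5},{6}}
  π2 = {{0},{1},{2},{3},{4},{5},{6},{7}}
8 equivalence class(es) (converged in 3)
7∈{7}, 2∈{2}

Answer: NOT BISIMILAR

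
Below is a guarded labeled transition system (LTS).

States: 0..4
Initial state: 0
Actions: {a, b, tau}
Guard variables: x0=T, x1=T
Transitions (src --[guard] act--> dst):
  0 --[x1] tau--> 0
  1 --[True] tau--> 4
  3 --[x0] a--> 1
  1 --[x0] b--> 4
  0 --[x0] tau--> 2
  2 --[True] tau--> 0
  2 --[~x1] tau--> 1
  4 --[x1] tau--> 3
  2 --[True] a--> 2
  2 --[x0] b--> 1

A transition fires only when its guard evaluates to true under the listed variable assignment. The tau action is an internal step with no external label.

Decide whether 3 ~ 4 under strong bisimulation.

Bisimulation quotient by refinement:
  π0 = {{0,1,2,3,4}}
  π1 = {{0,4},{1},{2},{3}}
  π2 = {{0},{1},{2},{3},{4}}
Fixed point at round 3; 5 class(es).
3∈{3}, 4∈{4}

Answer: NOT BISIMILAR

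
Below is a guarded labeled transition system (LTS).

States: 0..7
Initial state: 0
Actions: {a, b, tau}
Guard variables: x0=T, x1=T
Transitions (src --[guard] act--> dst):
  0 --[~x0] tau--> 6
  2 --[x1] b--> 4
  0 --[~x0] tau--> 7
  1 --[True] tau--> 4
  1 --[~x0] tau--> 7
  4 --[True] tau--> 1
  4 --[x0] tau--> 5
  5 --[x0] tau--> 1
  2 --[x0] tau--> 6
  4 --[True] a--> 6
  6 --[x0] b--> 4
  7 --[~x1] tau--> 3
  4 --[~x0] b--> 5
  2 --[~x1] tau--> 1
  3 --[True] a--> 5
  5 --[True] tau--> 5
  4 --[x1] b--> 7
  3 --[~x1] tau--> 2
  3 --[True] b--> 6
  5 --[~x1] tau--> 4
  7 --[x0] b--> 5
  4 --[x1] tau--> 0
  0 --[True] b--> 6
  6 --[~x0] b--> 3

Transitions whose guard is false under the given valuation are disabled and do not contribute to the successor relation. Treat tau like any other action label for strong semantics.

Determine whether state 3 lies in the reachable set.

After dropping false guards: 15 live edges.
L0 = {0}
L1 = {6}  total {0,6}
L2 = {4}  total {0,4,6}
L3 = {1,5,7}  total {0,1,4,5,6,7}
Reachable = {0,1,4,5,6,7}

Answer: UNREACHABLE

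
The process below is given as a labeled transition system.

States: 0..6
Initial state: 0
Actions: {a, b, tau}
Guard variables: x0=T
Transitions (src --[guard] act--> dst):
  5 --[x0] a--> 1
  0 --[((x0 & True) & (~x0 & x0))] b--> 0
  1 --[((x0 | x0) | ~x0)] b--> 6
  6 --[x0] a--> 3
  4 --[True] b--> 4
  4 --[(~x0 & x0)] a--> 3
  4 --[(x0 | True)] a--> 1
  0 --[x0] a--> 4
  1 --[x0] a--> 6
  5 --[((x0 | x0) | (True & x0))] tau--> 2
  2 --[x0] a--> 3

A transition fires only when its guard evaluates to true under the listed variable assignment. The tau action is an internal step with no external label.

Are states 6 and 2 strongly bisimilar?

Answer: BISIMILAR

Trace:
Refine partition for ~:
  π0 = {{0,1,2,3,4,5,6}}
  π1 = {{0,2,6},{1,4},{3},{5}}
  π2 = {{0},{1},{2,6},{3},{4},{5}}
6 equivalence class(es) (converged in 3)
6∈{2,6}, 2∈{2,6}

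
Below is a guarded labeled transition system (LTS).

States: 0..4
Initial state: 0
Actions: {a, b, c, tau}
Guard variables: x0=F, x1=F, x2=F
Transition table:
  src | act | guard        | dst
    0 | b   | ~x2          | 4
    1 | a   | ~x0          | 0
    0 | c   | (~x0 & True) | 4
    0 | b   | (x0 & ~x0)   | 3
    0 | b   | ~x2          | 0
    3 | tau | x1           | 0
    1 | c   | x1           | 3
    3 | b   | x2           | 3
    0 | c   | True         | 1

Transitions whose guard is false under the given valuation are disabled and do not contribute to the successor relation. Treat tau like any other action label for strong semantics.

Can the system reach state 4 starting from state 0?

5 transition(s) survive guard evaluation.
depth 0: {0}
depth 1: {1,4}  now seen {0,1,4}
Reachable = {0,1,4}
Path to 4: b

Answer: REACHABLE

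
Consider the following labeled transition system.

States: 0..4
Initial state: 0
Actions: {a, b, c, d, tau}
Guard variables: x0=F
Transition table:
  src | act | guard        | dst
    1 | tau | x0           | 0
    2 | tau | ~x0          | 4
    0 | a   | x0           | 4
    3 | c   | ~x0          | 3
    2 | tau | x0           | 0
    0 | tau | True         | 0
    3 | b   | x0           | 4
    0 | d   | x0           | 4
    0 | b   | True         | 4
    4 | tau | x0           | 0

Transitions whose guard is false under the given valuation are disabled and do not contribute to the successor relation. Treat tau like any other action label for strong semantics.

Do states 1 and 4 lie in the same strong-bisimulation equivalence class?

Bisimulation quotient by refinement:
  round 0: {{0,1,2,3,4}}
  round 1: {{0},{1,4},{2},{3}}
stable after 2 split(s): 4 block(s)
class of 1: {1,4}; class of 4: {1,4}

Answer: BISIMILAR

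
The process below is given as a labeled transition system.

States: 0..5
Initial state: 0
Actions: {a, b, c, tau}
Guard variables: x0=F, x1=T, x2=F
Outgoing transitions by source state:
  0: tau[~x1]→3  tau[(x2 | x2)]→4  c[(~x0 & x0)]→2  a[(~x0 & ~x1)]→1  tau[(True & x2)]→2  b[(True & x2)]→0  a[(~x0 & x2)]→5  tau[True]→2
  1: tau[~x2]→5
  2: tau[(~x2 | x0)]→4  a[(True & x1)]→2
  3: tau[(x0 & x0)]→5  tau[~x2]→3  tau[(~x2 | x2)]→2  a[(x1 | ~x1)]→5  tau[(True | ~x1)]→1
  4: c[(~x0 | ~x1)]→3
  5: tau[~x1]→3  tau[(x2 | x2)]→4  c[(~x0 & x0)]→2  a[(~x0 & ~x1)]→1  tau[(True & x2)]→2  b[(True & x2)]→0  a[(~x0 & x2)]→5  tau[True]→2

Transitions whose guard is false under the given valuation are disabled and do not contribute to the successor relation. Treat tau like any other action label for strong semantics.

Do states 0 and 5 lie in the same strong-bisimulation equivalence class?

Answer: BISIMILAR

Working:
Refine partition for ~:
  round 0: {{0,1,2,3,4,5}}
  round 1: {{0,1,5},{2,3},{4}}
  round 2: {{0,5},{1},{2},{3},{4}}
stable after 3 split(s): 5 block(s)
[0]={0,5}  [5]={0,5}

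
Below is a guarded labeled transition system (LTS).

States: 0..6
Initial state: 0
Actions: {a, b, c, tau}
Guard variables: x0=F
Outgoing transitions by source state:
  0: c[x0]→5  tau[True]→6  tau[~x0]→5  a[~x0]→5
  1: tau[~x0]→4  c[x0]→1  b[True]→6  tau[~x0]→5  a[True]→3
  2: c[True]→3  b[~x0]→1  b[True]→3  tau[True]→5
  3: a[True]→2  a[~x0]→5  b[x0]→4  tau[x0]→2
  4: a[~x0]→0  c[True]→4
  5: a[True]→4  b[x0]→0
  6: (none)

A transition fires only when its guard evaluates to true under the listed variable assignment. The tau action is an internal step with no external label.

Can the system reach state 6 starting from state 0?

Guard filter leaves 16 enabled edge(s).
depth 0: {0}
depth 1: {5,6}  cumulative {0,5,6}
depth 2: {4}  cumulative {0,4,5,6}
R = {0,4,5,6}
witness 6: tau

Answer: REACHABLE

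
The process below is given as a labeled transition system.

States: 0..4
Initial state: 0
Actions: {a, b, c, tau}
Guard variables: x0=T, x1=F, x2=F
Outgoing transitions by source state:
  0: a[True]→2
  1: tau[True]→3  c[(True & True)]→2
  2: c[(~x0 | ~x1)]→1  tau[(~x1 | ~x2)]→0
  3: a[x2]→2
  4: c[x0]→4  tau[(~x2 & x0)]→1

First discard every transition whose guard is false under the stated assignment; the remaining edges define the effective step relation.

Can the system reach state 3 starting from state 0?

Answer: REACHABLE

Trace:
After dropping false guards: 7 live edges.
Layer 0: {0}
Layer 1: {2}  cumulative {0,2}
Layer 2: {1}  cumulative {0,1,2}
Layer 3: {3}  cumulative {0,1,2,3}
R = {0,1,2,3}
trace reaching 3: a·c·tau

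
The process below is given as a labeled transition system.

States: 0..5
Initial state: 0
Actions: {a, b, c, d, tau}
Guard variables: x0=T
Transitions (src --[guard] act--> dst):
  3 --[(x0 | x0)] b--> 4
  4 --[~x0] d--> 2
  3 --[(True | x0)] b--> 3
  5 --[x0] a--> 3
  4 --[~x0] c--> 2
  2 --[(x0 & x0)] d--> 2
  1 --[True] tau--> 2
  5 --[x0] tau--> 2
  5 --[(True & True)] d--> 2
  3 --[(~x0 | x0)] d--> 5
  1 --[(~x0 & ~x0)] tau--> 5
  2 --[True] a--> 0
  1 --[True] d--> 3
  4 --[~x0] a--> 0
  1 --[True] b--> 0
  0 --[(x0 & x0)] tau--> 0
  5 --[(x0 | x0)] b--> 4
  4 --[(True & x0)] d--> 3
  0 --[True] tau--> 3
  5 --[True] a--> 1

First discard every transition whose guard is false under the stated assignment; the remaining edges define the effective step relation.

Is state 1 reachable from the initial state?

After dropping false guards: 16 live edges.
depth 0: {0}
depth 1: {3}  now seen {0,3}
depth 2: {4,5}  now seen {0,3,4,5}
depth 3: {1,2}  now seen {0,1,2,3,4,5}
Reach set: {0,1,2,3,4,5}
trace reaching 1: tau·d·a

Answer: REACHABLE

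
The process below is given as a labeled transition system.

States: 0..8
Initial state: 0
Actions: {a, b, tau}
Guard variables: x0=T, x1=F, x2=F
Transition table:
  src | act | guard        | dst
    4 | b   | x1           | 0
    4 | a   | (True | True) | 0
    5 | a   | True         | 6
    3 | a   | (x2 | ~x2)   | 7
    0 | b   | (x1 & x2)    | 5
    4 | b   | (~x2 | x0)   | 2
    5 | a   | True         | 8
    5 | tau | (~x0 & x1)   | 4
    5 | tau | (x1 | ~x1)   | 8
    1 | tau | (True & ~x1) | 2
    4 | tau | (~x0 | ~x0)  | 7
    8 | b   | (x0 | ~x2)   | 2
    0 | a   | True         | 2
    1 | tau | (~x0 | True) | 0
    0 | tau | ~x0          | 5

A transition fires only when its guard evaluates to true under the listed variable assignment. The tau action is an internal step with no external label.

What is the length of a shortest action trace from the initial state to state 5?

BFS to 5:
  depth 0: {0}
  depth 1: {2}
5 never appears.

Answer: UNREACHABLE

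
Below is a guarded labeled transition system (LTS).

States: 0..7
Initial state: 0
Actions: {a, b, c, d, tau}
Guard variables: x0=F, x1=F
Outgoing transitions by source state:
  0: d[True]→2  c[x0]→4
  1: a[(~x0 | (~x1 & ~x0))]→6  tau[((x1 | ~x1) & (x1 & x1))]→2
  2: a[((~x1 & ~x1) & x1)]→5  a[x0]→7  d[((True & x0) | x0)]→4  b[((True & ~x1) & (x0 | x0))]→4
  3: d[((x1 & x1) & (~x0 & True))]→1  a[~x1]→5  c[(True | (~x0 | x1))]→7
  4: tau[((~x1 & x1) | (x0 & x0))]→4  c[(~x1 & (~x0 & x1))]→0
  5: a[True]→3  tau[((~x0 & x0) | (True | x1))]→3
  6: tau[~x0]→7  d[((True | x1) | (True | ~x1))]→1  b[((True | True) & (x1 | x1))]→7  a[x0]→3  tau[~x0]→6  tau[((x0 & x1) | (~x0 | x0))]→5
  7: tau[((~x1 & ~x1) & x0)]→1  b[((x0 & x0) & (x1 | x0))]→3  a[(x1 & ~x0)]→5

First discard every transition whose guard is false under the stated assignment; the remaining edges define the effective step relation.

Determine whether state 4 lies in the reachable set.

After dropping false guards: 10 live edges.
depth 0: {0}
depth 1: {2}  cumulative {0,2}
R = {0,2}

Answer: UNREACHABLE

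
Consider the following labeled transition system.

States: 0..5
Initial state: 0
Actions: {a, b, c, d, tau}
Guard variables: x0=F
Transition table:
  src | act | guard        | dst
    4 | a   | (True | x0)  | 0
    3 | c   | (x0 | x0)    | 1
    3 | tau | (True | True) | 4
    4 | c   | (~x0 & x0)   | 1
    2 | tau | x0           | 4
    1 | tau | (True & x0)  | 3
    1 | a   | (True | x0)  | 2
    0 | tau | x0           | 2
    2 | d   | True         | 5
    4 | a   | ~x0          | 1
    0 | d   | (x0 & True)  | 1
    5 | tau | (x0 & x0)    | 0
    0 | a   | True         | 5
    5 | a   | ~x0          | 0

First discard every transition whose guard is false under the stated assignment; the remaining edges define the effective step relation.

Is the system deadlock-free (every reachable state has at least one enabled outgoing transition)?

Reachable = {0,5}
  0: a→5  [1 out]
  5: a→0  [1 out]

Answer: DEADLOCK-FREE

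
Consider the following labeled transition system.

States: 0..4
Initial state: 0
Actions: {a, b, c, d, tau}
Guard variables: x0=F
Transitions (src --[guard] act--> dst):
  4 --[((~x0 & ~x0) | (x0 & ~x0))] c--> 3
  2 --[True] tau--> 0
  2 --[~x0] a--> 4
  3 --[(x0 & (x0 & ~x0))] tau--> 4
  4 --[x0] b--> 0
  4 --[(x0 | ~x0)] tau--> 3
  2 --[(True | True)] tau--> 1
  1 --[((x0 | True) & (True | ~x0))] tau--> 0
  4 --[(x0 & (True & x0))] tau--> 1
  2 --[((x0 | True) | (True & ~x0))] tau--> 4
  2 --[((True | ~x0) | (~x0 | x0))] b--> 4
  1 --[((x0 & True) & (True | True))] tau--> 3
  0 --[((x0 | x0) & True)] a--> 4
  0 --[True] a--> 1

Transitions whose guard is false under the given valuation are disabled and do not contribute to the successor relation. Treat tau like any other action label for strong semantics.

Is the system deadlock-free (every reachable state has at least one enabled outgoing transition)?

R = {0,1}
  0: a→1  [1 out]
  1: tau→0  [1 out]

Answer: DEADLOCK-FREE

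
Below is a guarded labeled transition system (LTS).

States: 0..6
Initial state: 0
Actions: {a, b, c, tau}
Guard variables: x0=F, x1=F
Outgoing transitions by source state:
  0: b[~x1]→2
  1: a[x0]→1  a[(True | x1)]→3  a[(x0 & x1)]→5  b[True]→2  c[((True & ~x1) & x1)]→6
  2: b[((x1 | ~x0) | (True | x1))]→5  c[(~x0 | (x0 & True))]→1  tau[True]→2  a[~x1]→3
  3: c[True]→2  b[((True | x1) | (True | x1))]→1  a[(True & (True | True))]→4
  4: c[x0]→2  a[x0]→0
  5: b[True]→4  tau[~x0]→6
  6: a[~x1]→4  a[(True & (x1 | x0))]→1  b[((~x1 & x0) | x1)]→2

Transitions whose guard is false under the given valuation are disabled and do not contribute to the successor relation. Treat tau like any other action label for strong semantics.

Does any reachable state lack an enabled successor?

R = {0,1,2,3,4,5,6}
  0: b→2  [deg 1]
  1: a→3  b→2  [deg 2]
  2: a→3  b→5  c→1  tau→2  [deg 4]
  3: a→4  b→1  c→2  [deg 3]
  4: ∅  [no exit]
  5: b→4  tau→6  [deg 2]
  6: a→4  [deg 1]
witness 4: b·b·b

Answer: DEADLOCK at state 4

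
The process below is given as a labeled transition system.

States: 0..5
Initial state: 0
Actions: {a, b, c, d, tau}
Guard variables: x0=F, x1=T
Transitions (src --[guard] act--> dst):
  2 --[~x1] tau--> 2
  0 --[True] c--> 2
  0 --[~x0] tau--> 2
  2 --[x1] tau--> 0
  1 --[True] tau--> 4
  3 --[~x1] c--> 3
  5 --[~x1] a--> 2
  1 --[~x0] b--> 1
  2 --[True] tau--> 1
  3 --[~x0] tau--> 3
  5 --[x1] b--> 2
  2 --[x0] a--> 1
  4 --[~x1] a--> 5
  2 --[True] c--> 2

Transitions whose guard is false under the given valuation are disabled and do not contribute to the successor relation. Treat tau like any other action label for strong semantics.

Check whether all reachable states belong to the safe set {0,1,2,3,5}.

Answer: INVARIANT VIOLATED at state 4

Trace:
Allowed set {0,1,2,3,5}
Reachable = {0,1,2,4}
  0: ok
  1: ok
  2: ok
  4: VIOLATES
reach 4 via c·tau·tau — violates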